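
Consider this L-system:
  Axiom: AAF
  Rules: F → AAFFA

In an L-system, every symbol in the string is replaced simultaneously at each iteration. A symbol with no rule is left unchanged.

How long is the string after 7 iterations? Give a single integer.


Answer: 511

Derivation:
Step 0: length = 3
Step 1: length = 7
Step 2: length = 15
Step 3: length = 31
Step 4: length = 63
Step 5: length = 127
Step 6: length = 255
Step 7: length = 511


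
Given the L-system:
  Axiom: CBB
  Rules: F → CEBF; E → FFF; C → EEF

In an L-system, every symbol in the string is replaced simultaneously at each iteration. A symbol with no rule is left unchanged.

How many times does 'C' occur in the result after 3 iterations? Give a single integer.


Step 0: CBB  (1 'C')
Step 1: EEFBB  (0 'C')
Step 2: FFFFFFCEBFBB  (1 'C')
Step 3: CEBFCEBFCEBFCEBFCEBFCEBFEEFFFFBCEBFBB  (7 'C')

Answer: 7


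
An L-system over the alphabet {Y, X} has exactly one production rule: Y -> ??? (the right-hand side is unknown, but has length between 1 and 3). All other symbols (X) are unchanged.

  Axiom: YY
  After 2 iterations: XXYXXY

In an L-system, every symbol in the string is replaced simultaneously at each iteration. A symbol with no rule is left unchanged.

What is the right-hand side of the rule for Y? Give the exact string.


Trying Y -> XY:
  Step 0: YY
  Step 1: XYXY
  Step 2: XXYXXY
Matches the given result.

Answer: XY


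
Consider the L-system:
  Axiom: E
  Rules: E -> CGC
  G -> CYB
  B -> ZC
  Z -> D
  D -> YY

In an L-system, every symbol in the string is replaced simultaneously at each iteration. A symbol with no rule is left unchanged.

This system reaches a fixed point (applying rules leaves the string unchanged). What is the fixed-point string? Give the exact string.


Answer: CCYYYCC

Derivation:
Step 0: E
Step 1: CGC
Step 2: CCYBC
Step 3: CCYZCC
Step 4: CCYDCC
Step 5: CCYYYCC
Step 6: CCYYYCC  (unchanged — fixed point at step 5)


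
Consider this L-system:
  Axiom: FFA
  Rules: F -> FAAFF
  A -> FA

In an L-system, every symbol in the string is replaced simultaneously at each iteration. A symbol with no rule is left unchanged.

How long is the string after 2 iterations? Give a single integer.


Step 0: length = 3
Step 1: length = 12
Step 2: length = 45

Answer: 45


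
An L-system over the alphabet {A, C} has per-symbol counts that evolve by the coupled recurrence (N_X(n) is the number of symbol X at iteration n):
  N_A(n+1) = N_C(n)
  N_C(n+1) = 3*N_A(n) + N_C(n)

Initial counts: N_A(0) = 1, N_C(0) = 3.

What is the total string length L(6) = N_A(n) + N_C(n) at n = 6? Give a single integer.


Step 0: N_A=1, N_C=3, L=4
Step 1: N_A=3, N_C=6, L=9
Step 2: N_A=6, N_C=15, L=21
Step 3: N_A=15, N_C=33, L=48
Step 4: N_A=33, N_C=78, L=111
Step 5: N_A=78, N_C=177, L=255
Step 6: N_A=177, N_C=411, L=588

Answer: 588


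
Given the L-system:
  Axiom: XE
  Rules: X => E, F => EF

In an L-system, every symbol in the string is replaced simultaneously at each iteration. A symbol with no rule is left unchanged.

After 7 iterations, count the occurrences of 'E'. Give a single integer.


Answer: 2

Derivation:
Step 0: XE  (1 'E')
Step 1: EE  (2 'E')
Step 2: EE  (2 'E')
Step 3: EE  (2 'E')
Step 4: EE  (2 'E')
Step 5: EE  (2 'E')
Step 6: EE  (2 'E')
Step 7: EE  (2 'E')


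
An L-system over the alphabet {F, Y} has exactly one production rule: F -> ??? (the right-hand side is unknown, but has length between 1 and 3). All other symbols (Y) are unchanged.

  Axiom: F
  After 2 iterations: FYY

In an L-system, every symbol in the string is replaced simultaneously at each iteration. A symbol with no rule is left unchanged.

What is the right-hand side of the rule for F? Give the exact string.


Trying F -> FY:
  Step 0: F
  Step 1: FY
  Step 2: FYY
Matches the given result.

Answer: FY


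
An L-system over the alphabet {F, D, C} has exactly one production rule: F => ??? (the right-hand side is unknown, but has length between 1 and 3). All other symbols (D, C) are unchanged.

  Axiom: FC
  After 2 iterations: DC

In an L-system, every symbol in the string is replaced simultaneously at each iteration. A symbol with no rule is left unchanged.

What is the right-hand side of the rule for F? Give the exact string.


Trying F => D:
  Step 0: FC
  Step 1: DC
  Step 2: DC
Matches the given result.

Answer: D


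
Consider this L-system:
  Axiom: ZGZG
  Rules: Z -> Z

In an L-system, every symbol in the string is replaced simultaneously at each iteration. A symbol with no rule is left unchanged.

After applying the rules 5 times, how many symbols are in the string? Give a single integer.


Step 0: length = 4
Step 1: length = 4
Step 2: length = 4
Step 3: length = 4
Step 4: length = 4
Step 5: length = 4

Answer: 4


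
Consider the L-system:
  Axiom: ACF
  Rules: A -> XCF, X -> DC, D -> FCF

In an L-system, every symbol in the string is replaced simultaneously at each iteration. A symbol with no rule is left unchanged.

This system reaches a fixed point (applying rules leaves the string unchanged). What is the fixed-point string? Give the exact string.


Answer: FCFCCFCF

Derivation:
Step 0: ACF
Step 1: XCFCF
Step 2: DCCFCF
Step 3: FCFCCFCF
Step 4: FCFCCFCF  (unchanged — fixed point at step 3)


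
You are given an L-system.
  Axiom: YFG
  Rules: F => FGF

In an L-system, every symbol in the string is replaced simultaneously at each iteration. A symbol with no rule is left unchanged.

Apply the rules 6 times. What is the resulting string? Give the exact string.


Step 0: YFG
Step 1: YFGFG
Step 2: YFGFGFGFG
Step 3: YFGFGFGFGFGFGFGFG
Step 4: YFGFGFGFGFGFGFGFGFGFGFGFGFGFGFGFG
Step 5: YFGFGFGFGFGFGFGFGFGFGFGFGFGFGFGFGFGFGFGFGFGFGFGFGFGFGFGFGFGFGFGFG
Step 6: YFGFGFGFGFGFGFGFGFGFGFGFGFGFGFGFGFGFGFGFGFGFGFGFGFGFGFGFGFGFGFGFGFGFGFGFGFGFGFGFGFGFGFGFGFGFGFGFGFGFGFGFGFGFGFGFGFGFGFGFGFGFGFGFG

Answer: YFGFGFGFGFGFGFGFGFGFGFGFGFGFGFGFGFGFGFGFGFGFGFGFGFGFGFGFGFGFGFGFGFGFGFGFGFGFGFGFGFGFGFGFGFGFGFGFGFGFGFGFGFGFGFGFGFGFGFGFGFGFGFGFG


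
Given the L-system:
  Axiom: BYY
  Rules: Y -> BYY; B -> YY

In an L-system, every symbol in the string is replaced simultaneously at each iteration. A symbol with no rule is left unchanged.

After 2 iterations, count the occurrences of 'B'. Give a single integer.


Step 0: BYY  (1 'B')
Step 1: YYBYYBYY  (2 'B')
Step 2: BYYBYYYYBYYBYYYYBYYBYY  (6 'B')

Answer: 6


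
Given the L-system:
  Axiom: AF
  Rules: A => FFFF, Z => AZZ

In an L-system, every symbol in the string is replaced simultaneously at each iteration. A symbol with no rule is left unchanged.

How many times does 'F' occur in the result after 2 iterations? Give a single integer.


Answer: 5

Derivation:
Step 0: AF  (1 'F')
Step 1: FFFFF  (5 'F')
Step 2: FFFFF  (5 'F')


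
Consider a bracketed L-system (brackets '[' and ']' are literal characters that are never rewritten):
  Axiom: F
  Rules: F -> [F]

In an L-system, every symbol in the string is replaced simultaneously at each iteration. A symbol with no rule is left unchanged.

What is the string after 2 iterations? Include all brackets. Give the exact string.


Step 0: F
Step 1: [F]
Step 2: [[F]]

Answer: [[F]]


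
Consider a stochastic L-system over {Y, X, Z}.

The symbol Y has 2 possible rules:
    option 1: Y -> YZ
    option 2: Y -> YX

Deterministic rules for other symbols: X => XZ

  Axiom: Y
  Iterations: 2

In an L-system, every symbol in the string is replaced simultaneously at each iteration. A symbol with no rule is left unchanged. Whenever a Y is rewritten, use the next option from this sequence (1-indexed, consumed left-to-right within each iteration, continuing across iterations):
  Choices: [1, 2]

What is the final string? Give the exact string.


Answer: YXZ

Derivation:
Step 0: Y
Step 1: YZ  (used choices [1])
Step 2: YXZ  (used choices [2])


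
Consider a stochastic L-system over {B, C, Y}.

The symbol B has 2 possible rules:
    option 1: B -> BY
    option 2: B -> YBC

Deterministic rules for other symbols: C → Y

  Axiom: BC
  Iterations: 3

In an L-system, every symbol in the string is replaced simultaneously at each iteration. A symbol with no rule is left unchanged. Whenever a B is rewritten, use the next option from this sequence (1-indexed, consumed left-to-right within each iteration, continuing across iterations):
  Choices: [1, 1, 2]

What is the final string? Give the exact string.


Step 0: BC
Step 1: BYY  (used choices [1])
Step 2: BYYY  (used choices [1])
Step 3: YBCYYY  (used choices [2])

Answer: YBCYYY


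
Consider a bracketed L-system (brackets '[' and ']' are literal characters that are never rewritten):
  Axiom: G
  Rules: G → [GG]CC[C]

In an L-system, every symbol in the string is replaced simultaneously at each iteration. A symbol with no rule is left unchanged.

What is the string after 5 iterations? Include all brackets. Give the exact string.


Answer: [[[[[GG]CC[C][GG]CC[C]]CC[C][[GG]CC[C][GG]CC[C]]CC[C]]CC[C][[[GG]CC[C][GG]CC[C]]CC[C][[GG]CC[C][GG]CC[C]]CC[C]]CC[C]]CC[C][[[[GG]CC[C][GG]CC[C]]CC[C][[GG]CC[C][GG]CC[C]]CC[C]]CC[C][[[GG]CC[C][GG]CC[C]]CC[C][[GG]CC[C][GG]CC[C]]CC[C]]CC[C]]CC[C]]CC[C]

Derivation:
Step 0: G
Step 1: [GG]CC[C]
Step 2: [[GG]CC[C][GG]CC[C]]CC[C]
Step 3: [[[GG]CC[C][GG]CC[C]]CC[C][[GG]CC[C][GG]CC[C]]CC[C]]CC[C]
Step 4: [[[[GG]CC[C][GG]CC[C]]CC[C][[GG]CC[C][GG]CC[C]]CC[C]]CC[C][[[GG]CC[C][GG]CC[C]]CC[C][[GG]CC[C][GG]CC[C]]CC[C]]CC[C]]CC[C]
Step 5: [[[[[GG]CC[C][GG]CC[C]]CC[C][[GG]CC[C][GG]CC[C]]CC[C]]CC[C][[[GG]CC[C][GG]CC[C]]CC[C][[GG]CC[C][GG]CC[C]]CC[C]]CC[C]]CC[C][[[[GG]CC[C][GG]CC[C]]CC[C][[GG]CC[C][GG]CC[C]]CC[C]]CC[C][[[GG]CC[C][GG]CC[C]]CC[C][[GG]CC[C][GG]CC[C]]CC[C]]CC[C]]CC[C]]CC[C]


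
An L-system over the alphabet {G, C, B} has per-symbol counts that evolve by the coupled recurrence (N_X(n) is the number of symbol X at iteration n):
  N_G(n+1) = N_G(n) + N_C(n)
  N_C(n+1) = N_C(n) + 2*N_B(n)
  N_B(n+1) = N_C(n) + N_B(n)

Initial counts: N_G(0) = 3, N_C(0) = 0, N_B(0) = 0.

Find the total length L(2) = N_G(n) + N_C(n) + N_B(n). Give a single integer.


Step 0: N_G=3, N_C=0, N_B=0, L=3
Step 1: N_G=3, N_C=0, N_B=0, L=3
Step 2: N_G=3, N_C=0, N_B=0, L=3

Answer: 3


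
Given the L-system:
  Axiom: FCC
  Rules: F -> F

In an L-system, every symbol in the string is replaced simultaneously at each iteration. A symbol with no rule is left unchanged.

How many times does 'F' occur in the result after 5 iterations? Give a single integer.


Answer: 1

Derivation:
Step 0: FCC  (1 'F')
Step 1: FCC  (1 'F')
Step 2: FCC  (1 'F')
Step 3: FCC  (1 'F')
Step 4: FCC  (1 'F')
Step 5: FCC  (1 'F')


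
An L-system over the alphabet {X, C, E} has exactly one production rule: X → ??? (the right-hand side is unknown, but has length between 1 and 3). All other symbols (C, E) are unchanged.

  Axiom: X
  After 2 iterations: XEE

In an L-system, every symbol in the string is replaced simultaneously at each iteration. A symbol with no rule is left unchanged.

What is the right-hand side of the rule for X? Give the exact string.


Trying X → XE:
  Step 0: X
  Step 1: XE
  Step 2: XEE
Matches the given result.

Answer: XE


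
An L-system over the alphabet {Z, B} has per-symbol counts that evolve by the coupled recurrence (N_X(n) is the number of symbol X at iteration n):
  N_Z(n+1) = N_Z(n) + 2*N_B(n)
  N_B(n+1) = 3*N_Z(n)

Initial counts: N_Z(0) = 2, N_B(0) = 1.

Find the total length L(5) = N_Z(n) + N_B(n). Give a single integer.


Step 0: N_Z=2, N_B=1, L=3
Step 1: N_Z=4, N_B=6, L=10
Step 2: N_Z=16, N_B=12, L=28
Step 3: N_Z=40, N_B=48, L=88
Step 4: N_Z=136, N_B=120, L=256
Step 5: N_Z=376, N_B=408, L=784

Answer: 784


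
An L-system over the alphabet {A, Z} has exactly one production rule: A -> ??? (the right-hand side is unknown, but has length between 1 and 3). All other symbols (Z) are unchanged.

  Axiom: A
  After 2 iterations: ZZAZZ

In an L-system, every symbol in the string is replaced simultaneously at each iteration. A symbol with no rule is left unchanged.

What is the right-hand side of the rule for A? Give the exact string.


Trying A -> ZAZ:
  Step 0: A
  Step 1: ZAZ
  Step 2: ZZAZZ
Matches the given result.

Answer: ZAZ


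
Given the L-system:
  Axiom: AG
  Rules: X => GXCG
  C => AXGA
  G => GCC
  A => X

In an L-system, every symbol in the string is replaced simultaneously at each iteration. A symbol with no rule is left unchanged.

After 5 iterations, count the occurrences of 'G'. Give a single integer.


Step 0: AG  (1 'G')
Step 1: XGCC  (1 'G')
Step 2: GXCGGCCAXGAAXGA  (5 'G')
Step 3: GCCGXCGAXGAGCCGCCAXGAAXGAXGXCGGCCXXGXCGGCCX  (14 'G')
Step 4: GCCAXGAAXGAGCCGXCGAXGAGCCXGXCGGCCXGCCAXGAAXGAGCCAXGAAXGAXGXCGGCCXXGXCGGCCXGXCGGCCGXCGAXGAGCCGCCAXGAAXGAGXCGGXCGGCCGXCGAXGAGCCGCCAXGAAXGAGXCG  (47 'G')
Step 5: GCCAXGAAXGAXGXCGGCCXXGXCGGCCXGCCAXGAAXGAGCCGXCGAXGAGCCXGXCGGCCXGCCAXGAAXGAGXCGGCCGXCGAXGAGCCGCCAXGAAXGAGXCGGCCAXGAAXGAXGXCGGCCXXGXCGGCCXGCCAXGAAXGAXGXCGGCCXXGXCGGCCXGXCGGCCGXCGAXGAGCCGCCAXGAAXGAGXCGGXCGGCCGXCGAXGAGCCGCCAXGAAXGAGXCGGCCGXCGAXGAGCCGCCAXGAAXGAGCCGXCGAXGAGCCXGXCGGCCXGCCAXGAAXGAGCCAXGAAXGAXGXCGGCCXXGXCGGCCXGCCGXCGAXGAGCCGCCGXCGAXGAGCCGCCAXGAAXGAGCCGXCGAXGAGCCXGXCGGCCXGCCAXGAAXGAGCCAXGAAXGAXGXCGGCCXXGXCGGCCXGCCGXCGAXGAGCC  (143 'G')

Answer: 143


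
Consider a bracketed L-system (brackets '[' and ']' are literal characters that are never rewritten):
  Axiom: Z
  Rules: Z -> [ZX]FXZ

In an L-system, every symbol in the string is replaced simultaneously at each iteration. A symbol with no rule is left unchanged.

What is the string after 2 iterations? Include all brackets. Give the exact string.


Answer: [[ZX]FXZX]FX[ZX]FXZ

Derivation:
Step 0: Z
Step 1: [ZX]FXZ
Step 2: [[ZX]FXZX]FX[ZX]FXZ


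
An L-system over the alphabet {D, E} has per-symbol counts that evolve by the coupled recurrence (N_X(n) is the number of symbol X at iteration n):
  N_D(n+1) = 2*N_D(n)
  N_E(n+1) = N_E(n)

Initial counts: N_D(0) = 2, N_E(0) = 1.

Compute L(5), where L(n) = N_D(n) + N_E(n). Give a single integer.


Step 0: N_D=2, N_E=1, L=3
Step 1: N_D=4, N_E=1, L=5
Step 2: N_D=8, N_E=1, L=9
Step 3: N_D=16, N_E=1, L=17
Step 4: N_D=32, N_E=1, L=33
Step 5: N_D=64, N_E=1, L=65

Answer: 65


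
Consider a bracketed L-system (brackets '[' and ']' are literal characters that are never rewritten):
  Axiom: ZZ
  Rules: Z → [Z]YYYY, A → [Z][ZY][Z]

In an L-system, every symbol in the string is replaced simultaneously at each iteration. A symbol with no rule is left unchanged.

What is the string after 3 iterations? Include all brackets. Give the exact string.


Answer: [[[Z]YYYY]YYYY]YYYY[[[Z]YYYY]YYYY]YYYY

Derivation:
Step 0: ZZ
Step 1: [Z]YYYY[Z]YYYY
Step 2: [[Z]YYYY]YYYY[[Z]YYYY]YYYY
Step 3: [[[Z]YYYY]YYYY]YYYY[[[Z]YYYY]YYYY]YYYY


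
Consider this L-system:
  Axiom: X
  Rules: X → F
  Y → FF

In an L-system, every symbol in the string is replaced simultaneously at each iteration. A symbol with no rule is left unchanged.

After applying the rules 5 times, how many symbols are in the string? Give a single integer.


Step 0: length = 1
Step 1: length = 1
Step 2: length = 1
Step 3: length = 1
Step 4: length = 1
Step 5: length = 1

Answer: 1


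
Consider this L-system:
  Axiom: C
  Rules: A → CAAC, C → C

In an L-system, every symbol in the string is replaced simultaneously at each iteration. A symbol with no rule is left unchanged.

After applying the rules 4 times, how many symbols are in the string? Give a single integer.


Step 0: length = 1
Step 1: length = 1
Step 2: length = 1
Step 3: length = 1
Step 4: length = 1

Answer: 1


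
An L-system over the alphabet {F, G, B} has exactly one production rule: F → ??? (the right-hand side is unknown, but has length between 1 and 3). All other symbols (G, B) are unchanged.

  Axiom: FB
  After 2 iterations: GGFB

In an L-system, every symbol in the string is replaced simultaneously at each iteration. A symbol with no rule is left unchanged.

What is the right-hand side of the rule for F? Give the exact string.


Trying F → GF:
  Step 0: FB
  Step 1: GFB
  Step 2: GGFB
Matches the given result.

Answer: GF


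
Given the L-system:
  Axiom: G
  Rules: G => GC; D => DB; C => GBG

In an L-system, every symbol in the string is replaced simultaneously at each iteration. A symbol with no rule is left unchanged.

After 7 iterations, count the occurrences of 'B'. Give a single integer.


Step 0: G  (0 'B')
Step 1: GC  (0 'B')
Step 2: GCGBG  (1 'B')
Step 3: GCGBGGCBGC  (2 'B')
Step 4: GCGBGGCBGCGCGBGBGCGBG  (5 'B')
Step 5: GCGBGGCBGCGCGBGBGCGBGGCGBGGCBGCBGCGBGGCBGC  (10 'B')
Step 6: GCGBGGCBGCGCGBGBGCGBGGCGBGGCBGCBGCGBGGCBGCGCGBGGCBGCGCGBGBGCGBGBGCGBGGCBGCGCGBGBGCGBG  (21 'B')
Step 7: GCGBGGCBGCGCGBGBGCGBGGCGBGGCBGCBGCGBGGCBGCGCGBGGCBGCGCGBGBGCGBGBGCGBGGCBGCGCGBGBGCGBGGCGBGGCBGCGCGBGBGCGBGGCGBGGCBGCBGCGBGGCBGCBGCGBGGCBGCGCGBGBGCGBGGCGBGGCBGCBGCGBGGCBGC  (42 'B')

Answer: 42


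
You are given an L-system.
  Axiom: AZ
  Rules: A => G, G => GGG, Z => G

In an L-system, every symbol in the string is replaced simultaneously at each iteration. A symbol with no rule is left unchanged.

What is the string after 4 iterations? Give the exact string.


Answer: GGGGGGGGGGGGGGGGGGGGGGGGGGGGGGGGGGGGGGGGGGGGGGGGGGGGGG

Derivation:
Step 0: AZ
Step 1: GG
Step 2: GGGGGG
Step 3: GGGGGGGGGGGGGGGGGG
Step 4: GGGGGGGGGGGGGGGGGGGGGGGGGGGGGGGGGGGGGGGGGGGGGGGGGGGGGG


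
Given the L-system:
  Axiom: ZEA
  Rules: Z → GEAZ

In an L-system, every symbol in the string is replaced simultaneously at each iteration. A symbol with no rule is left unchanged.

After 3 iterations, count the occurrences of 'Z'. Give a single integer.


Step 0: ZEA  (1 'Z')
Step 1: GEAZEA  (1 'Z')
Step 2: GEAGEAZEA  (1 'Z')
Step 3: GEAGEAGEAZEA  (1 'Z')

Answer: 1


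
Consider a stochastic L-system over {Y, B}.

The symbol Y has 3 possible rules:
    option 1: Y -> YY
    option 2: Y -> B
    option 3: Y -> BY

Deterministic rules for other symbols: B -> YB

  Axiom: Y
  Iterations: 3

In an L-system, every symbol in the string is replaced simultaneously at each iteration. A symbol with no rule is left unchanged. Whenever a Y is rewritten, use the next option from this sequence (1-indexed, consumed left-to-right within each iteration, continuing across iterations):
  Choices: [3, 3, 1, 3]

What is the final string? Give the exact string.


Step 0: Y
Step 1: BY  (used choices [3])
Step 2: YBBY  (used choices [3])
Step 3: YYYBYBBY  (used choices [1, 3])

Answer: YYYBYBBY


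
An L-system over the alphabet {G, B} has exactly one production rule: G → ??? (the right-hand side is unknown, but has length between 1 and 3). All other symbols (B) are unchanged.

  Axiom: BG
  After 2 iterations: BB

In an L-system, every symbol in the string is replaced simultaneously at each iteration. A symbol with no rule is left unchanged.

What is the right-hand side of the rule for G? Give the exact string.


Answer: B

Derivation:
Trying G → B:
  Step 0: BG
  Step 1: BB
  Step 2: BB
Matches the given result.


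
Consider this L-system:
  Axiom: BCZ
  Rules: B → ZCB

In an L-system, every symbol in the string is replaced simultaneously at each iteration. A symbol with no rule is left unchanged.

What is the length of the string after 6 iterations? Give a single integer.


Step 0: length = 3
Step 1: length = 5
Step 2: length = 7
Step 3: length = 9
Step 4: length = 11
Step 5: length = 13
Step 6: length = 15

Answer: 15


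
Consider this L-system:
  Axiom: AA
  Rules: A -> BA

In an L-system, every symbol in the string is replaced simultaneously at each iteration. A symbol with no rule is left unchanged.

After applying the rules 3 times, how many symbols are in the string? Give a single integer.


Step 0: length = 2
Step 1: length = 4
Step 2: length = 6
Step 3: length = 8

Answer: 8


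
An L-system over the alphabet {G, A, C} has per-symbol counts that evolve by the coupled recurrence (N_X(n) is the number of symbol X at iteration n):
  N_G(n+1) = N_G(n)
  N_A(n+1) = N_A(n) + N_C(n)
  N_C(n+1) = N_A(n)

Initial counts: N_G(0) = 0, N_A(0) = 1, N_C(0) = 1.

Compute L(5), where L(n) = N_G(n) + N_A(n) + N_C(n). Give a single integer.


Step 0: N_G=0, N_A=1, N_C=1, L=2
Step 1: N_G=0, N_A=2, N_C=1, L=3
Step 2: N_G=0, N_A=3, N_C=2, L=5
Step 3: N_G=0, N_A=5, N_C=3, L=8
Step 4: N_G=0, N_A=8, N_C=5, L=13
Step 5: N_G=0, N_A=13, N_C=8, L=21

Answer: 21


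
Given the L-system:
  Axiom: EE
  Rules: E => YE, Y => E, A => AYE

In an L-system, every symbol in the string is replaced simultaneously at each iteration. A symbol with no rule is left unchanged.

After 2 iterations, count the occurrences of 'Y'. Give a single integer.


Answer: 2

Derivation:
Step 0: EE  (0 'Y')
Step 1: YEYE  (2 'Y')
Step 2: EYEEYE  (2 'Y')


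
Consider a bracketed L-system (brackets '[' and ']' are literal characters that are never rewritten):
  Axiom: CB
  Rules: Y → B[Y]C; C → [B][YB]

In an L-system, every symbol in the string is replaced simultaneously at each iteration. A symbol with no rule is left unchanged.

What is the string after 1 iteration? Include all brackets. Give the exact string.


Answer: [B][YB]B

Derivation:
Step 0: CB
Step 1: [B][YB]B


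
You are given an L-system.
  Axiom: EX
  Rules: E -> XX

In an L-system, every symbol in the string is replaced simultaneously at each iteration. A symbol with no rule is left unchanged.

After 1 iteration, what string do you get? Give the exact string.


Step 0: EX
Step 1: XXX

Answer: XXX


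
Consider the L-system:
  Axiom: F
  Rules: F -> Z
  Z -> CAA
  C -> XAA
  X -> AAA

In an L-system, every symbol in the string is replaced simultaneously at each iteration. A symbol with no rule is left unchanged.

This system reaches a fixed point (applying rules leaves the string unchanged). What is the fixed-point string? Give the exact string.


Answer: AAAAAAA

Derivation:
Step 0: F
Step 1: Z
Step 2: CAA
Step 3: XAAAA
Step 4: AAAAAAA
Step 5: AAAAAAA  (unchanged — fixed point at step 4)


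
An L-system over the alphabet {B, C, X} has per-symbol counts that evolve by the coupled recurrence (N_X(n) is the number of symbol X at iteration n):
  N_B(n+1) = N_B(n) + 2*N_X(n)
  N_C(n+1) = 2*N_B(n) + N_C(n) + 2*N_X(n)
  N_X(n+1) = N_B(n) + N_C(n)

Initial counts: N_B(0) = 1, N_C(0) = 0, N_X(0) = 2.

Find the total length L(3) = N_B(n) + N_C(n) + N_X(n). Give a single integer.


Step 0: N_B=1, N_C=0, N_X=2, L=3
Step 1: N_B=5, N_C=6, N_X=1, L=12
Step 2: N_B=7, N_C=18, N_X=11, L=36
Step 3: N_B=29, N_C=54, N_X=25, L=108

Answer: 108


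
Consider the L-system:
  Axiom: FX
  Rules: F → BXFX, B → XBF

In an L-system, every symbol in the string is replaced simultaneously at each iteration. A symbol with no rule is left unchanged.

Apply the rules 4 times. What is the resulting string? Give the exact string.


Step 0: FX
Step 1: BXFXX
Step 2: XBFXBXFXXX
Step 3: XXBFBXFXXXBFXBXFXXXX
Step 4: XXXBFBXFXXBFXBXFXXXXXBFBXFXXXBFXBXFXXXXX

Answer: XXXBFBXFXXBFXBXFXXXXXBFBXFXXXBFXBXFXXXXX


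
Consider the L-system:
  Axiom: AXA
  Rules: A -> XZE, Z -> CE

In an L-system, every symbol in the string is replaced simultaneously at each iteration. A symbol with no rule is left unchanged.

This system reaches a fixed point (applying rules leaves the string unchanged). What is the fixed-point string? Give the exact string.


Answer: XCEEXXCEE

Derivation:
Step 0: AXA
Step 1: XZEXXZE
Step 2: XCEEXXCEE
Step 3: XCEEXXCEE  (unchanged — fixed point at step 2)


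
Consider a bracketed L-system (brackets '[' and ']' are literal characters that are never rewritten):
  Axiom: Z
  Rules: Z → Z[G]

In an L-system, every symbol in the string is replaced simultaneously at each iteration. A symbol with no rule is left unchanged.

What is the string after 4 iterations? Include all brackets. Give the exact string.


Step 0: Z
Step 1: Z[G]
Step 2: Z[G][G]
Step 3: Z[G][G][G]
Step 4: Z[G][G][G][G]

Answer: Z[G][G][G][G]


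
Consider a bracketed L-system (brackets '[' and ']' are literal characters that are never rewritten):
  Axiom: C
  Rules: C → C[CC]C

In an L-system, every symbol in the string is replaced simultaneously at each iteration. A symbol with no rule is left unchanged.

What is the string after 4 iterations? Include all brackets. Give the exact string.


Answer: C[CC]C[C[CC]CC[CC]C]C[CC]C[C[CC]C[C[CC]CC[CC]C]C[CC]CC[CC]C[C[CC]CC[CC]C]C[CC]C]C[CC]C[C[CC]CC[CC]C]C[CC]C[C[CC]C[C[CC]CC[CC]C]C[CC]C[C[CC]C[C[CC]CC[CC]C]C[CC]CC[CC]C[C[CC]CC[CC]C]C[CC]C]C[CC]C[C[CC]CC[CC]C]C[CC]CC[CC]C[C[CC]CC[CC]C]C[CC]C[C[CC]C[C[CC]CC[CC]C]C[CC]CC[CC]C[C[CC]CC[CC]C]C[CC]C]C[CC]C[C[CC]CC[CC]C]C[CC]C]C[CC]C[C[CC]CC[CC]C]C[CC]C[C[CC]C[C[CC]CC[CC]C]C[CC]CC[CC]C[C[CC]CC[CC]C]C[CC]C]C[CC]C[C[CC]CC[CC]C]C[CC]C

Derivation:
Step 0: C
Step 1: C[CC]C
Step 2: C[CC]C[C[CC]CC[CC]C]C[CC]C
Step 3: C[CC]C[C[CC]CC[CC]C]C[CC]C[C[CC]C[C[CC]CC[CC]C]C[CC]CC[CC]C[C[CC]CC[CC]C]C[CC]C]C[CC]C[C[CC]CC[CC]C]C[CC]C
Step 4: C[CC]C[C[CC]CC[CC]C]C[CC]C[C[CC]C[C[CC]CC[CC]C]C[CC]CC[CC]C[C[CC]CC[CC]C]C[CC]C]C[CC]C[C[CC]CC[CC]C]C[CC]C[C[CC]C[C[CC]CC[CC]C]C[CC]C[C[CC]C[C[CC]CC[CC]C]C[CC]CC[CC]C[C[CC]CC[CC]C]C[CC]C]C[CC]C[C[CC]CC[CC]C]C[CC]CC[CC]C[C[CC]CC[CC]C]C[CC]C[C[CC]C[C[CC]CC[CC]C]C[CC]CC[CC]C[C[CC]CC[CC]C]C[CC]C]C[CC]C[C[CC]CC[CC]C]C[CC]C]C[CC]C[C[CC]CC[CC]C]C[CC]C[C[CC]C[C[CC]CC[CC]C]C[CC]CC[CC]C[C[CC]CC[CC]C]C[CC]C]C[CC]C[C[CC]CC[CC]C]C[CC]C


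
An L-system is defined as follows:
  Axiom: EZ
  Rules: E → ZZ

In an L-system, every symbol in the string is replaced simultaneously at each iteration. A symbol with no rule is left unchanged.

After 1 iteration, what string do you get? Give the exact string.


Answer: ZZZ

Derivation:
Step 0: EZ
Step 1: ZZZ


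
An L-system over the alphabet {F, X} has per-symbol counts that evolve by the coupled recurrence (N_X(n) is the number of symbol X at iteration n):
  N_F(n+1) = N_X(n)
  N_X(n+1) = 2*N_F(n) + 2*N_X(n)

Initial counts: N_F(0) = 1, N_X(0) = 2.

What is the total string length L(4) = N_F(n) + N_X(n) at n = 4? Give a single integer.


Answer: 164

Derivation:
Step 0: N_F=1, N_X=2, L=3
Step 1: N_F=2, N_X=6, L=8
Step 2: N_F=6, N_X=16, L=22
Step 3: N_F=16, N_X=44, L=60
Step 4: N_F=44, N_X=120, L=164


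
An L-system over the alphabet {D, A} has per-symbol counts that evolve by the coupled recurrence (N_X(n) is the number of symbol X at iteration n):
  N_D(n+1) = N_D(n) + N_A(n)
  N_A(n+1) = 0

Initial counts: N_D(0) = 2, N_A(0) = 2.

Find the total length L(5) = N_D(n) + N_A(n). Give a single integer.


Step 0: N_D=2, N_A=2, L=4
Step 1: N_D=4, N_A=0, L=4
Step 2: N_D=4, N_A=0, L=4
Step 3: N_D=4, N_A=0, L=4
Step 4: N_D=4, N_A=0, L=4
Step 5: N_D=4, N_A=0, L=4

Answer: 4


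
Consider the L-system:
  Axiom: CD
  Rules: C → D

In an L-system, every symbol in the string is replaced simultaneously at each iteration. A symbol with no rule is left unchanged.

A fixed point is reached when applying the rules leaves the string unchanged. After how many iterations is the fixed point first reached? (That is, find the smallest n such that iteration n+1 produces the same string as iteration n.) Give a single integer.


Answer: 1

Derivation:
Step 0: CD
Step 1: DD
Step 2: DD  (unchanged — fixed point at step 1)


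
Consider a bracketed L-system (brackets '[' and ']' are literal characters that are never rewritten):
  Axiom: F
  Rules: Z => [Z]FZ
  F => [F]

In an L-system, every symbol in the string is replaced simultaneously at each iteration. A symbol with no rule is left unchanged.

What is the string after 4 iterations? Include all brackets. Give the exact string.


Step 0: F
Step 1: [F]
Step 2: [[F]]
Step 3: [[[F]]]
Step 4: [[[[F]]]]

Answer: [[[[F]]]]


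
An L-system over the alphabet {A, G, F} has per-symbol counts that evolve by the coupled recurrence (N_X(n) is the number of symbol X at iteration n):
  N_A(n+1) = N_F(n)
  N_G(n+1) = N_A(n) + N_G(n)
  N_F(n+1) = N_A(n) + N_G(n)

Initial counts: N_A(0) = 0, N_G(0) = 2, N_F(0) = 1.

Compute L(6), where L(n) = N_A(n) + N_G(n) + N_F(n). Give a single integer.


Step 0: N_A=0, N_G=2, N_F=1, L=3
Step 1: N_A=1, N_G=2, N_F=2, L=5
Step 2: N_A=2, N_G=3, N_F=3, L=8
Step 3: N_A=3, N_G=5, N_F=5, L=13
Step 4: N_A=5, N_G=8, N_F=8, L=21
Step 5: N_A=8, N_G=13, N_F=13, L=34
Step 6: N_A=13, N_G=21, N_F=21, L=55

Answer: 55


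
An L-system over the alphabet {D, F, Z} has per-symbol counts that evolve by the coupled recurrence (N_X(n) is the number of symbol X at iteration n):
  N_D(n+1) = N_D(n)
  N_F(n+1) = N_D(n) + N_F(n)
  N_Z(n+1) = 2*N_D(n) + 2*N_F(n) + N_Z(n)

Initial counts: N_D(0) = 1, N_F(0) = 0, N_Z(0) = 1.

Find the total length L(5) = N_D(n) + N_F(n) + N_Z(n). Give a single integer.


Step 0: N_D=1, N_F=0, N_Z=1, L=2
Step 1: N_D=1, N_F=1, N_Z=3, L=5
Step 2: N_D=1, N_F=2, N_Z=7, L=10
Step 3: N_D=1, N_F=3, N_Z=13, L=17
Step 4: N_D=1, N_F=4, N_Z=21, L=26
Step 5: N_D=1, N_F=5, N_Z=31, L=37

Answer: 37


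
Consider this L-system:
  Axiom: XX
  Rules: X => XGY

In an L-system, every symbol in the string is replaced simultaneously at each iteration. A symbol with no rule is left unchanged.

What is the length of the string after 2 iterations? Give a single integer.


Answer: 10

Derivation:
Step 0: length = 2
Step 1: length = 6
Step 2: length = 10


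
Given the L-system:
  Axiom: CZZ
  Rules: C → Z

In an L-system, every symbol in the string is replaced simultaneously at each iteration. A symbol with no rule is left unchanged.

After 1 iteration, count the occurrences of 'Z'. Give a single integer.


Step 0: CZZ  (2 'Z')
Step 1: ZZZ  (3 'Z')

Answer: 3


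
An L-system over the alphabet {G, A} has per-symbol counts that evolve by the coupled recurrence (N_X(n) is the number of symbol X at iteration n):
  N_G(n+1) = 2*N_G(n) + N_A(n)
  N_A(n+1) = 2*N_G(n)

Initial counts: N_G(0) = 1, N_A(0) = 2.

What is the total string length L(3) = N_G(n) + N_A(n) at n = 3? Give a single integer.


Answer: 48

Derivation:
Step 0: N_G=1, N_A=2, L=3
Step 1: N_G=4, N_A=2, L=6
Step 2: N_G=10, N_A=8, L=18
Step 3: N_G=28, N_A=20, L=48


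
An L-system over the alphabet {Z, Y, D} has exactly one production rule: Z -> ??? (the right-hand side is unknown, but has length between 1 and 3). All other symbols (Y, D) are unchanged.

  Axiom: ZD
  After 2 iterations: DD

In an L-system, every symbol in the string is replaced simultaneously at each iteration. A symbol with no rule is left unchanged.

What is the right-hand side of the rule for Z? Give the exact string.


Trying Z -> D:
  Step 0: ZD
  Step 1: DD
  Step 2: DD
Matches the given result.

Answer: D


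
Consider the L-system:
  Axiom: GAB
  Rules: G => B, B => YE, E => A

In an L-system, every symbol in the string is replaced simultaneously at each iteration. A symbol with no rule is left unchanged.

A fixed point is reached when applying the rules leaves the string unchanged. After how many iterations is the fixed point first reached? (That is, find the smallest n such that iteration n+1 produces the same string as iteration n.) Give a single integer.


Step 0: GAB
Step 1: BAYE
Step 2: YEAYA
Step 3: YAAYA
Step 4: YAAYA  (unchanged — fixed point at step 3)

Answer: 3


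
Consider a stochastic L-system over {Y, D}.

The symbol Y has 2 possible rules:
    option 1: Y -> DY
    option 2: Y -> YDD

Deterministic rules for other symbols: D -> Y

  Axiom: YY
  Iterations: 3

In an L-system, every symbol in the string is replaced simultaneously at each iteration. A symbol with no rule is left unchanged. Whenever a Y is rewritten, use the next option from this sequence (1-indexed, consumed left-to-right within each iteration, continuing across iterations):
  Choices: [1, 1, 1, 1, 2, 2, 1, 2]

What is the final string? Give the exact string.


Answer: YDDYYDDDYYYDD

Derivation:
Step 0: YY
Step 1: DYDY  (used choices [1, 1])
Step 2: YDYYDY  (used choices [1, 1])
Step 3: YDDYYDDDYYYDD  (used choices [2, 2, 1, 2])


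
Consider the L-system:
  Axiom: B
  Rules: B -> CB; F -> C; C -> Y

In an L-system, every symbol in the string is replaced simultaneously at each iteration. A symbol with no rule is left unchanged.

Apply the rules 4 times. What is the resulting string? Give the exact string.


Step 0: B
Step 1: CB
Step 2: YCB
Step 3: YYCB
Step 4: YYYCB

Answer: YYYCB


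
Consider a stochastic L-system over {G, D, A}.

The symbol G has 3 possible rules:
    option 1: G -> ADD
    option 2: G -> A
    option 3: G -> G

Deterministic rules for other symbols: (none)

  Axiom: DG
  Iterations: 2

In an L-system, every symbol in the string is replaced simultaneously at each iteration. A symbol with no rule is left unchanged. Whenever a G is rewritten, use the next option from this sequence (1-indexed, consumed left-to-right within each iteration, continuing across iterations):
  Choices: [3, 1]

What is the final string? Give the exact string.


Step 0: DG
Step 1: DG  (used choices [3])
Step 2: DADD  (used choices [1])

Answer: DADD


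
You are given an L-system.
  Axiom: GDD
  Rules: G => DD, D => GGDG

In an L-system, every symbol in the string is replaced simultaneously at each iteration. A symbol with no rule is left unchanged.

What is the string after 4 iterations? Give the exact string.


Answer: GGDGGGDGGGDGGGDGDDDDGGDGDDGGDGGGDGGGDGGGDGGGDGGGDGDDDDGGDGDDGGDGGGDGDDDDGGDGDDDDDDGGDGDDDDDDGGDGDDDDDDGGDGDDGGDGGGDGGGDGGGDGDDDDGGDGDDGGDGGGDGDDDDGGDGDDDDDDGGDGDDDDDDGGDGDDDDDDGGDGDDDDDDGGDGDDDDDDGGDGDDGGDGGGDGGGDGGGDGDDDDGGDGDDGGDGGGDGDDDDGGDGDDDDDDGGDGDD

Derivation:
Step 0: GDD
Step 1: DDGGDGGGDG
Step 2: GGDGGGDGDDDDGGDGDDDDDDGGDGDD
Step 3: DDDDGGDGDDDDDDGGDGDDGGDGGGDGGGDGGGDGDDDDGGDGDDGGDGGGDGGGDGGGDGGGDGGGDGDDDDGGDGDDGGDGGGDG
Step 4: GGDGGGDGGGDGGGDGDDDDGGDGDDGGDGGGDGGGDGGGDGGGDGGGDGDDDDGGDGDDGGDGGGDGDDDDGGDGDDDDDDGGDGDDDDDDGGDGDDDDDDGGDGDDGGDGGGDGGGDGGGDGDDDDGGDGDDGGDGGGDGDDDDGGDGDDDDDDGGDGDDDDDDGGDGDDDDDDGGDGDDDDDDGGDGDDDDDDGGDGDDGGDGGGDGGGDGGGDGDDDDGGDGDDGGDGGGDGDDDDGGDGDDDDDDGGDGDD


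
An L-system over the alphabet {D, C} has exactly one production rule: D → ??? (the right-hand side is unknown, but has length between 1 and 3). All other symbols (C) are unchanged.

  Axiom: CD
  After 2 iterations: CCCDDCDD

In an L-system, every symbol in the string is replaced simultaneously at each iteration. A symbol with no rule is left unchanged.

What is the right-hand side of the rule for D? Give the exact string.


Trying D → CDD:
  Step 0: CD
  Step 1: CCDD
  Step 2: CCCDDCDD
Matches the given result.

Answer: CDD


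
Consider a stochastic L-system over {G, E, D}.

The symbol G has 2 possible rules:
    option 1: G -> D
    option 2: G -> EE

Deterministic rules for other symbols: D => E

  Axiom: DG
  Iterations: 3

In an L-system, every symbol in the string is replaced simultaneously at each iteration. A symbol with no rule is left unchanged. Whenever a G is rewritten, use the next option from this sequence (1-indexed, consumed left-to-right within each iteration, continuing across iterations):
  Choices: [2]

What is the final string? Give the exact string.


Answer: EEE

Derivation:
Step 0: DG
Step 1: EEE  (used choices [2])
Step 2: EEE  (used choices [])
Step 3: EEE  (used choices [])


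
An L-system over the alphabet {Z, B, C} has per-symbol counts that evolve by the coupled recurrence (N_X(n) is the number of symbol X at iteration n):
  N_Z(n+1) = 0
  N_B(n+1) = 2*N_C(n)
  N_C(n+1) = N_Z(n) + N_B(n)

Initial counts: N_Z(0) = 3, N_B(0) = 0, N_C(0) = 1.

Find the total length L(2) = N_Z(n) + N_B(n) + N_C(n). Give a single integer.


Step 0: N_Z=3, N_B=0, N_C=1, L=4
Step 1: N_Z=0, N_B=2, N_C=3, L=5
Step 2: N_Z=0, N_B=6, N_C=2, L=8

Answer: 8


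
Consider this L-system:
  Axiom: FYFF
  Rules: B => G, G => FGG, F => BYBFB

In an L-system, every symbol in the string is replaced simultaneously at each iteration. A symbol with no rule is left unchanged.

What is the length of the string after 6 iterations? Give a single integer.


Step 0: length = 4
Step 1: length = 16
Step 2: length = 28
Step 3: length = 58
Step 4: length = 160
Step 5: length = 442
Step 6: length = 1174

Answer: 1174


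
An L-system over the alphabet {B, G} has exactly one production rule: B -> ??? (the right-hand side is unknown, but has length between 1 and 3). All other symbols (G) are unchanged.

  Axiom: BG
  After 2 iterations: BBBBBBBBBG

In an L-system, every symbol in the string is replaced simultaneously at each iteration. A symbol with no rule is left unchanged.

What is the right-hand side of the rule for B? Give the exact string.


Trying B -> BBB:
  Step 0: BG
  Step 1: BBBG
  Step 2: BBBBBBBBBG
Matches the given result.

Answer: BBB


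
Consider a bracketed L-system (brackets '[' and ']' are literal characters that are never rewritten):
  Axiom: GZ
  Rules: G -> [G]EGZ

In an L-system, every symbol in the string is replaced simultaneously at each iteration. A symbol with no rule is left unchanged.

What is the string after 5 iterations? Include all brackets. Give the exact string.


Answer: [[[[[G]EGZ]E[G]EGZZ]E[[G]EGZ]E[G]EGZZZ]E[[[G]EGZ]E[G]EGZZ]E[[G]EGZ]E[G]EGZZZZ]E[[[[G]EGZ]E[G]EGZZ]E[[G]EGZ]E[G]EGZZZ]E[[[G]EGZ]E[G]EGZZ]E[[G]EGZ]E[G]EGZZZZZZ

Derivation:
Step 0: GZ
Step 1: [G]EGZZ
Step 2: [[G]EGZ]E[G]EGZZZ
Step 3: [[[G]EGZ]E[G]EGZZ]E[[G]EGZ]E[G]EGZZZZ
Step 4: [[[[G]EGZ]E[G]EGZZ]E[[G]EGZ]E[G]EGZZZ]E[[[G]EGZ]E[G]EGZZ]E[[G]EGZ]E[G]EGZZZZZ
Step 5: [[[[[G]EGZ]E[G]EGZZ]E[[G]EGZ]E[G]EGZZZ]E[[[G]EGZ]E[G]EGZZ]E[[G]EGZ]E[G]EGZZZZ]E[[[[G]EGZ]E[G]EGZZ]E[[G]EGZ]E[G]EGZZZ]E[[[G]EGZ]E[G]EGZZ]E[[G]EGZ]E[G]EGZZZZZZ


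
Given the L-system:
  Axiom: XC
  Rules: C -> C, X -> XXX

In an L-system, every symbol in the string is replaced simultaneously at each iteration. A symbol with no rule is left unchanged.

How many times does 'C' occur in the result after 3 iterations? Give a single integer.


Answer: 1

Derivation:
Step 0: XC  (1 'C')
Step 1: XXXC  (1 'C')
Step 2: XXXXXXXXXC  (1 'C')
Step 3: XXXXXXXXXXXXXXXXXXXXXXXXXXXC  (1 'C')


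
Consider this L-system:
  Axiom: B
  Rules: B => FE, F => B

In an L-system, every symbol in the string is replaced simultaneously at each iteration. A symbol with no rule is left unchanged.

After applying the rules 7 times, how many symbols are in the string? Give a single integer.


Answer: 5

Derivation:
Step 0: length = 1
Step 1: length = 2
Step 2: length = 2
Step 3: length = 3
Step 4: length = 3
Step 5: length = 4
Step 6: length = 4
Step 7: length = 5


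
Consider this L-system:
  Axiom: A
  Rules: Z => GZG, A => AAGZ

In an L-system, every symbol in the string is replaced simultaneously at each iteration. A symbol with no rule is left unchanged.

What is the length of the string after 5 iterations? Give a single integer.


Step 0: length = 1
Step 1: length = 4
Step 2: length = 12
Step 3: length = 30
Step 4: length = 68
Step 5: length = 146

Answer: 146


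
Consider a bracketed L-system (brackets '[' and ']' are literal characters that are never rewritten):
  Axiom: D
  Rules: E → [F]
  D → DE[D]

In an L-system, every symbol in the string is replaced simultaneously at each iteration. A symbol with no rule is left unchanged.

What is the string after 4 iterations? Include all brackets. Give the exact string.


Answer: DE[D][F][DE[D]][F][DE[D][F][DE[D]]][F][DE[D][F][DE[D]][F][DE[D][F][DE[D]]]]

Derivation:
Step 0: D
Step 1: DE[D]
Step 2: DE[D][F][DE[D]]
Step 3: DE[D][F][DE[D]][F][DE[D][F][DE[D]]]
Step 4: DE[D][F][DE[D]][F][DE[D][F][DE[D]]][F][DE[D][F][DE[D]][F][DE[D][F][DE[D]]]]


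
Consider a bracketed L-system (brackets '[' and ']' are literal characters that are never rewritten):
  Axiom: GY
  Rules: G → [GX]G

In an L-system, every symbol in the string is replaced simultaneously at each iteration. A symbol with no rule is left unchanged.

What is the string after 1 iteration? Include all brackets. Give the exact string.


Step 0: GY
Step 1: [GX]GY

Answer: [GX]GY


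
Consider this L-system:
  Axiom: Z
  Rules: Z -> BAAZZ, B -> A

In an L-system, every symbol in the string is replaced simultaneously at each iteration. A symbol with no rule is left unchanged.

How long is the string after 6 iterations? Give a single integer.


Step 0: length = 1
Step 1: length = 5
Step 2: length = 13
Step 3: length = 29
Step 4: length = 61
Step 5: length = 125
Step 6: length = 253

Answer: 253
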